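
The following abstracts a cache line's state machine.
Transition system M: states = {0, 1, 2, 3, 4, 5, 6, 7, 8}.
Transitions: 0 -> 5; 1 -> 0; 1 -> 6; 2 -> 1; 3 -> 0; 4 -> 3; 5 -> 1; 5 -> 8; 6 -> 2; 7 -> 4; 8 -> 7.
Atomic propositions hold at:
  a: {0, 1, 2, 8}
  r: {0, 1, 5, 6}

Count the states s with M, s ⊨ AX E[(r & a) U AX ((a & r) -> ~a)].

Sat(r & a) = {0, 1}
Sat(a & r) = {0, 1}
Sat(~a) = {3, 4, 5, 6, 7}
Sat((a & r) -> ~a) = {2, 3, 4, 5, 6, 7, 8}
Sat(AX ((a & r) -> ~a)) = {s : every successor in {2, 3, 4, 5, 6, 7, 8}} = {0, 4, 6, 7, 8}
E[(r & a) U AX ((a & r) -> ~a)]: least fixpoint, start Z0 = Sat(AX ((a & r) -> ~a)) = {0, 4, 6, 7, 8}, add states in Sat(r & a) with some successor in Z. Z1 = {0, 1, 4, 6, 7, 8}; fixed.
Sat(E[(r & a) U AX ((a & r) -> ~a)]) = {0, 1, 4, 6, 7, 8}
Sat(AX E[(r & a) U AX ((a & r) -> ~a)]) = {s : every successor in {0, 1, 4, 6, 7, 8}} = {1, 2, 3, 5, 7, 8}
|Sat(AX E[(r & a) U AX ((a & r) -> ~a)])| = |{1, 2, 3, 5, 7, 8}| = 6.

6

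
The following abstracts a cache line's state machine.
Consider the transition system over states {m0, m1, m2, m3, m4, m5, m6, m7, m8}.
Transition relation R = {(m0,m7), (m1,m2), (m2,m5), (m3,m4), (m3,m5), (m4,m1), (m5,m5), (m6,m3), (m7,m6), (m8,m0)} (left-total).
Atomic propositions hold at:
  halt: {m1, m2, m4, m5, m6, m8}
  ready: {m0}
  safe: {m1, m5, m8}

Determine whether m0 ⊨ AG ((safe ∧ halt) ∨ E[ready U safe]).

Sat(safe ∧ halt) = {m1, m5, m8}
E[ready U safe]: least fixpoint, start Z0 = Sat(safe) = {m1, m5, m8}, add states in Sat(ready) with some successor in Z. Already a fixed point.
Sat(E[ready U safe]) = {m1, m5, m8}
Sat((safe ∧ halt) ∨ E[ready U safe]) = {m1, m5, m8}
AG ((safe ∧ halt) ∨ E[ready U safe]): greatest fixpoint, start Z0 = {m1, m5, m8}, keep only states in Sat with every successor in Z. Z1 = {m5}; fixed.
Sat(AG ((safe ∧ halt) ∨ E[ready U safe])) = {m5}
m0 ∉ Sat(AG ((safe ∧ halt) ∨ E[ready U safe])) = {m5}, so the formula does not hold at m0.

No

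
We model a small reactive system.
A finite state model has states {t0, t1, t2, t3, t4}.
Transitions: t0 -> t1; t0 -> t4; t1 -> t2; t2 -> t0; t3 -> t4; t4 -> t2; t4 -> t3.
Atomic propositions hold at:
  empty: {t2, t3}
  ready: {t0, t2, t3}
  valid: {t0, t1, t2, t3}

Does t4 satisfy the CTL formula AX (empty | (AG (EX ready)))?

Yes

Sat(EX ready) = {s : some successor in {t0, t2, t3}} = {t1, t2, t4}
AG (EX ready): greatest fixpoint, start Z0 = {t1, t2, t4}, keep only states in Sat with every successor in Z. Z1 = {t1}; Z2 = ∅; fixed.
Sat(AG (EX ready)) = ∅
Sat(empty | (AG (EX ready))) = {t2, t3}
Sat(AX (empty | (AG (EX ready)))) = {s : every successor in {t2, t3}} = {t1, t4}
t4 ∈ Sat(AX (empty | (AG (EX ready)))) = {t1, t4}, so the formula holds at t4.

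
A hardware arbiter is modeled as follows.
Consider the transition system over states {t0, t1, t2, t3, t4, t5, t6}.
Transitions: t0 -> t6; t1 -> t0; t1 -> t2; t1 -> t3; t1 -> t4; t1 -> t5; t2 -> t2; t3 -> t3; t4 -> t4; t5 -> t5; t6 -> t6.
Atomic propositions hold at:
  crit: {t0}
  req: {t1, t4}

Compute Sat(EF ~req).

Sat(~req) = {t0, t2, t3, t5, t6}
EF ~req: least fixpoint, start Z0 = {t0, t2, t3, t5, t6}, add states with some successor in Z. Z1 = {t0, t1, t2, t3, t5, t6}; fixed.
Sat(EF ~req) = {t0, t1, t2, t3, t5, t6}

{t0, t1, t2, t3, t5, t6}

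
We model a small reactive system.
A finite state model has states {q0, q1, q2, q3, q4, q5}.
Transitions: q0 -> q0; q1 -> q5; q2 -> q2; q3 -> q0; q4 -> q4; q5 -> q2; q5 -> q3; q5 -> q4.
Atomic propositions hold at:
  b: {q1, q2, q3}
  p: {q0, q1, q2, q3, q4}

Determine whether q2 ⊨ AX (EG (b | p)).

Sat(b | p) = {q0, q1, q2, q3, q4}
EG (b | p): greatest fixpoint, start Z0 = {q0, q1, q2, q3, q4}, keep only states in Sat with some successor in Z. Z1 = {q0, q2, q3, q4}; fixed.
Sat(EG (b | p)) = {q0, q2, q3, q4}
Sat(AX (EG (b | p))) = {s : every successor in {q0, q2, q3, q4}} = {q0, q2, q3, q4, q5}
q2 ∈ Sat(AX (EG (b | p))) = {q0, q2, q3, q4, q5}, so the formula holds at q2.

Yes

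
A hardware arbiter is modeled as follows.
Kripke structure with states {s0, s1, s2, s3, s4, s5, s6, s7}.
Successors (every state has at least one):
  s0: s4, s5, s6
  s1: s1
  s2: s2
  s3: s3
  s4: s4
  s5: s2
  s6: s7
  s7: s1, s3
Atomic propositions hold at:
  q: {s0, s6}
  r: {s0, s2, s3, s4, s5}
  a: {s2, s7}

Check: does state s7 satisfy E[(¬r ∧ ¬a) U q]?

No

Sat(¬r) = {s1, s6, s7}
Sat(¬a) = {s0, s1, s3, s4, s5, s6}
Sat(¬r ∧ ¬a) = {s1, s6}
E[(¬r ∧ ¬a) U q]: least fixpoint, start Z0 = Sat(q) = {s0, s6}, add states in Sat(¬r ∧ ¬a) with some successor in Z. Already a fixed point.
Sat(E[(¬r ∧ ¬a) U q]) = {s0, s6}
s7 ∉ Sat(E[(¬r ∧ ¬a) U q]) = {s0, s6}, so the formula does not hold at s7.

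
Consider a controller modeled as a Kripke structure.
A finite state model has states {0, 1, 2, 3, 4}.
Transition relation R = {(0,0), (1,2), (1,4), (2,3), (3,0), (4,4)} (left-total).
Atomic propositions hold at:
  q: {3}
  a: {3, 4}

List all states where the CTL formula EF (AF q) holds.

AF q: least fixpoint, start Z0 = {3}, add states with every successor in Z. Z1 = {2, 3}; fixed.
Sat(AF q) = {2, 3}
EF (AF q): least fixpoint, start Z0 = {2, 3}, add states with some successor in Z. Z1 = {1, 2, 3}; fixed.
Sat(EF (AF q)) = {1, 2, 3}

{1, 2, 3}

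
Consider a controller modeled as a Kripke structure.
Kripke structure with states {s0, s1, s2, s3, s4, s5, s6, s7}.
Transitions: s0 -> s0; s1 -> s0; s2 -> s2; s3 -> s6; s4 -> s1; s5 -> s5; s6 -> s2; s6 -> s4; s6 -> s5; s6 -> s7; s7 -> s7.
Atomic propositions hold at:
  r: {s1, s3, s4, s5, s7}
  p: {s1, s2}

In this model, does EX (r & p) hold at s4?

Yes

Sat(r & p) = {s1}
Sat(EX (r & p)) = {s : some successor in {s1}} = {s4}
s4 ∈ Sat(EX (r & p)) = {s4}, so the formula holds at s4.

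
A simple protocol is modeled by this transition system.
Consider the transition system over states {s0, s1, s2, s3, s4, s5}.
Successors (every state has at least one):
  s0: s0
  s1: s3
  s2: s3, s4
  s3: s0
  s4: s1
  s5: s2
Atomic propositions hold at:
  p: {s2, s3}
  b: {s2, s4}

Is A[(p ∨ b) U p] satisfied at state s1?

Sat(p ∨ b) = {s2, s3, s4}
A[(p ∨ b) U p]: least fixpoint, start Z0 = Sat(p) = {s2, s3}, add states in Sat(p ∨ b) with every successor in Z. Already a fixed point.
Sat(A[(p ∨ b) U p]) = {s2, s3}
s1 ∉ Sat(A[(p ∨ b) U p]) = {s2, s3}, so the formula does not hold at s1.

No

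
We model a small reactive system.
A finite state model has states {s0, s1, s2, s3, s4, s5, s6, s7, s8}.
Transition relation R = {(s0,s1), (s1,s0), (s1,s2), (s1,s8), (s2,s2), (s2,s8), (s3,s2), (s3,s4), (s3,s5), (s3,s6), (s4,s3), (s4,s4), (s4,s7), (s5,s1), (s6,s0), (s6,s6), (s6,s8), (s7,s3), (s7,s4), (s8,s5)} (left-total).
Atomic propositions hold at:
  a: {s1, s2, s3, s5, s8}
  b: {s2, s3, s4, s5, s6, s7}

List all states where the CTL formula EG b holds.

{s2, s3, s4, s6, s7}

EG b: greatest fixpoint, start Z0 = {s2, s3, s4, s5, s6, s7}, keep only states in Sat with some successor in Z. Z1 = {s2, s3, s4, s6, s7}; fixed.
Sat(EG b) = {s2, s3, s4, s6, s7}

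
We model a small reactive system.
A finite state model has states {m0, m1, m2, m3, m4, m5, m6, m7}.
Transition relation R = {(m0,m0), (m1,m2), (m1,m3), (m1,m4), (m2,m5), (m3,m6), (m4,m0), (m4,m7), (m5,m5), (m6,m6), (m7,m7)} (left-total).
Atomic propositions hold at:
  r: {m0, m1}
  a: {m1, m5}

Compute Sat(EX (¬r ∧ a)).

{m2, m5}

Sat(¬r) = {m2, m3, m4, m5, m6, m7}
Sat(¬r ∧ a) = {m5}
Sat(EX (¬r ∧ a)) = {s : some successor in {m5}} = {m2, m5}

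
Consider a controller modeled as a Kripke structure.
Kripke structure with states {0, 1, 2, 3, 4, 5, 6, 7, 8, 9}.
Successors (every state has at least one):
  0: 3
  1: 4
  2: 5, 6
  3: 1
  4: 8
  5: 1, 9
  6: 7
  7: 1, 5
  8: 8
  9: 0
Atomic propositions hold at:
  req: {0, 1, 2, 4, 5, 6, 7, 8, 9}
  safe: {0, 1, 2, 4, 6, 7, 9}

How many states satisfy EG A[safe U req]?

A[safe U req]: least fixpoint, start Z0 = Sat(req) = {0, 1, 2, 4, 5, 6, 7, 8, 9}, add states in Sat(safe) with every successor in Z. Already a fixed point.
Sat(A[safe U req]) = {0, 1, 2, 4, 5, 6, 7, 8, 9}
EG A[safe U req]: greatest fixpoint, start Z0 = {0, 1, 2, 4, 5, 6, 7, 8, 9}, keep only states in Sat with some successor in Z. Z1 = {1, 2, 4, 5, 6, 7, 8, 9}; Z2 = {1, 2, 4, 5, 6, 7, 8}; fixed.
Sat(EG A[safe U req]) = {1, 2, 4, 5, 6, 7, 8}
|Sat(EG A[safe U req])| = |{1, 2, 4, 5, 6, 7, 8}| = 7.

7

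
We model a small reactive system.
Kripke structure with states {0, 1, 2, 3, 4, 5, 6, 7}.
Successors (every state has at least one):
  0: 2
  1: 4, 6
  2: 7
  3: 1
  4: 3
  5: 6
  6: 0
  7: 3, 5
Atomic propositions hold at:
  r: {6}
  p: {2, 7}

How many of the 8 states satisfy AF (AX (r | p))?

4

Sat(r | p) = {2, 6, 7}
Sat(AX (r | p)) = {s : every successor in {2, 6, 7}} = {0, 2, 5}
AF (AX (r | p)): least fixpoint, start Z0 = {0, 2, 5}, add states with every successor in Z. Z1 = {0, 2, 5, 6}; fixed.
Sat(AF (AX (r | p))) = {0, 2, 5, 6}
|Sat(AF (AX (r | p)))| = |{0, 2, 5, 6}| = 4.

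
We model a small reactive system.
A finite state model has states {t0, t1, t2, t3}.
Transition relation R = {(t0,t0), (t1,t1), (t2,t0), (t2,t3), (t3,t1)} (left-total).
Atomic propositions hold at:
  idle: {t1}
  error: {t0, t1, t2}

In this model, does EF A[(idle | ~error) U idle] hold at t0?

No

Sat(~error) = {t3}
Sat(idle | ~error) = {t1, t3}
A[(idle | ~error) U idle]: least fixpoint, start Z0 = Sat(idle) = {t1}, add states in Sat(idle | ~error) with every successor in Z. Z1 = {t1, t3}; fixed.
Sat(A[(idle | ~error) U idle]) = {t1, t3}
EF A[(idle | ~error) U idle]: least fixpoint, start Z0 = {t1, t3}, add states with some successor in Z. Z1 = {t1, t2, t3}; fixed.
Sat(EF A[(idle | ~error) U idle]) = {t1, t2, t3}
t0 ∉ Sat(EF A[(idle | ~error) U idle]) = {t1, t2, t3}, so the formula does not hold at t0.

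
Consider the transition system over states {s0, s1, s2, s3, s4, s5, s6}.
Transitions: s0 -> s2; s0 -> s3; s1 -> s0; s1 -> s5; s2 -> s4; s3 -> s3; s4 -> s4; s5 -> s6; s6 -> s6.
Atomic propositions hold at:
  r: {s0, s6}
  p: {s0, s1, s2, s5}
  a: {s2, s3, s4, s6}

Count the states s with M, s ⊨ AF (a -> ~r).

6

Sat(~r) = {s1, s2, s3, s4, s5}
Sat(a -> ~r) = {s0, s1, s2, s3, s4, s5}
AF (a -> ~r): least fixpoint, start Z0 = {s0, s1, s2, s3, s4, s5}, add states with every successor in Z. Already a fixed point.
Sat(AF (a -> ~r)) = {s0, s1, s2, s3, s4, s5}
|Sat(AF (a -> ~r))| = |{s0, s1, s2, s3, s4, s5}| = 6.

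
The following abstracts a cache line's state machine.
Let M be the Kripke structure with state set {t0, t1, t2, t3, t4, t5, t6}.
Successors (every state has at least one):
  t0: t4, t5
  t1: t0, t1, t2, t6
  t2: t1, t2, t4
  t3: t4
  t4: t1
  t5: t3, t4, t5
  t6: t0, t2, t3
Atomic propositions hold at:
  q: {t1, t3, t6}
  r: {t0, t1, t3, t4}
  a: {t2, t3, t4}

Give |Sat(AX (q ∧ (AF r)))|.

1

AF r: least fixpoint, start Z0 = {t0, t1, t3, t4}, add states with every successor in Z. Already a fixed point.
Sat(AF r) = {t0, t1, t3, t4}
Sat(q ∧ (AF r)) = {t1, t3}
Sat(AX (q ∧ (AF r))) = {s : every successor in {t1, t3}} = {t4}
|Sat(AX (q ∧ (AF r)))| = |{t4}| = 1.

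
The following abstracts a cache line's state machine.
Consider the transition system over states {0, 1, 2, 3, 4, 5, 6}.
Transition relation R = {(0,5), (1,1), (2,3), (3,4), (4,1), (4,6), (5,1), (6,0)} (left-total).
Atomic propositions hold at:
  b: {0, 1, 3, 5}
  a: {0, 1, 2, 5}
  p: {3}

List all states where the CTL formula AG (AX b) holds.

Sat(AX b) = {s : every successor in {0, 1, 3, 5}} = {0, 1, 2, 5, 6}
AG (AX b): greatest fixpoint, start Z0 = {0, 1, 2, 5, 6}, keep only states in Sat with every successor in Z. Z1 = {0, 1, 5, 6}; fixed.
Sat(AG (AX b)) = {0, 1, 5, 6}

{0, 1, 5, 6}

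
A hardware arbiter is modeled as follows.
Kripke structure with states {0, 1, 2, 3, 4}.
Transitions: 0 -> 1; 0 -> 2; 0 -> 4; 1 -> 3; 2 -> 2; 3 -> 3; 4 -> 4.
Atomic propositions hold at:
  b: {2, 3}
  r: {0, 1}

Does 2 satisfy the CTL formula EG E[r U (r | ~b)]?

Sat(~b) = {0, 1, 4}
Sat(r | ~b) = {0, 1, 4}
E[r U (r | ~b)]: least fixpoint, start Z0 = Sat((r | ~b)) = {0, 1, 4}, add states in Sat(r) with some successor in Z. Already a fixed point.
Sat(E[r U (r | ~b)]) = {0, 1, 4}
EG E[r U (r | ~b)]: greatest fixpoint, start Z0 = {0, 1, 4}, keep only states in Sat with some successor in Z. Z1 = {0, 4}; fixed.
Sat(EG E[r U (r | ~b)]) = {0, 4}
2 ∉ Sat(EG E[r U (r | ~b)]) = {0, 4}, so the formula does not hold at 2.

No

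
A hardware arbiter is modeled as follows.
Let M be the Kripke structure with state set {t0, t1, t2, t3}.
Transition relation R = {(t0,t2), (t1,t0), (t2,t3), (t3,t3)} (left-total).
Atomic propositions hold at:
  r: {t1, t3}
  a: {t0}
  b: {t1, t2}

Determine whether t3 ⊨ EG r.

EG r: greatest fixpoint, start Z0 = {t1, t3}, keep only states in Sat with some successor in Z. Z1 = {t3}; fixed.
Sat(EG r) = {t3}
t3 ∈ Sat(EG r) = {t3}, so the formula holds at t3.

Yes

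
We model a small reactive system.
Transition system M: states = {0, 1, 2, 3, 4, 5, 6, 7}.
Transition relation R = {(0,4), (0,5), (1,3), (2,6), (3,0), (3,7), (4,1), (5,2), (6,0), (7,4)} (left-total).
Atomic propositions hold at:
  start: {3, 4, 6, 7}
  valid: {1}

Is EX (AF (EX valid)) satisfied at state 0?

Sat(EX valid) = {s : some successor in {1}} = {4}
AF (EX valid): least fixpoint, start Z0 = {4}, add states with every successor in Z. Z1 = {4, 7}; fixed.
Sat(AF (EX valid)) = {4, 7}
Sat(EX (AF (EX valid))) = {s : some successor in {4, 7}} = {0, 3, 7}
0 ∈ Sat(EX (AF (EX valid))) = {0, 3, 7}, so the formula holds at 0.

Yes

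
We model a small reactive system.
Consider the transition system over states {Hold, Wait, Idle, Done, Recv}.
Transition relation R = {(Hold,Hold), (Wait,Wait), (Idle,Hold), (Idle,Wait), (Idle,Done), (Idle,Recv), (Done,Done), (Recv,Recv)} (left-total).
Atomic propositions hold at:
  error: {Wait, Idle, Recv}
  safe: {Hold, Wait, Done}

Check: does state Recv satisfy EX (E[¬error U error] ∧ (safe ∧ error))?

Sat(¬error) = {Hold, Done}
E[¬error U error]: least fixpoint, start Z0 = Sat(error) = {Wait, Idle, Recv}, add states in Sat(¬error) with some successor in Z. Already a fixed point.
Sat(E[¬error U error]) = {Wait, Idle, Recv}
Sat(safe ∧ error) = {Wait}
Sat(E[¬error U error] ∧ (safe ∧ error)) = {Wait}
Sat(EX (E[¬error U error] ∧ (safe ∧ error))) = {s : some successor in {Wait}} = {Wait, Idle}
Recv ∉ Sat(EX (E[¬error U error] ∧ (safe ∧ error))) = {Wait, Idle}, so the formula does not hold at Recv.

No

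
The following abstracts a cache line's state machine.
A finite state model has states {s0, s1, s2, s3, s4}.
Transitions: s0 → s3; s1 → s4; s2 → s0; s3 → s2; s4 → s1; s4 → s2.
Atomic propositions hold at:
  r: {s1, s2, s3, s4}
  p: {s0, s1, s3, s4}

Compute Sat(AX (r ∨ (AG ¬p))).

{s0, s1, s3, s4}

Sat(¬p) = {s2}
AG ¬p: greatest fixpoint, start Z0 = {s2}, keep only states in Sat with every successor in Z. Z1 = ∅; fixed.
Sat(AG ¬p) = ∅
Sat(r ∨ (AG ¬p)) = {s1, s2, s3, s4}
Sat(AX (r ∨ (AG ¬p))) = {s : every successor in {s1, s2, s3, s4}} = {s0, s1, s3, s4}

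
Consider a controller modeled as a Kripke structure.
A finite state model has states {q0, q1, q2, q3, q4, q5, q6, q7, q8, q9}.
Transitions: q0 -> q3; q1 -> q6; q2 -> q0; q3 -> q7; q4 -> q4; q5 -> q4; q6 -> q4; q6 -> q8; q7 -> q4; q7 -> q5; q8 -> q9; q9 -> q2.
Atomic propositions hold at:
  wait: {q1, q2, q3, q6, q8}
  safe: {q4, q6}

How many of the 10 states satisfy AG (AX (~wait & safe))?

Sat(~wait) = {q0, q4, q5, q7, q9}
Sat(~wait & safe) = {q4}
Sat(AX (~wait & safe)) = {s : every successor in {q4}} = {q4, q5}
AG (AX (~wait & safe)): greatest fixpoint, start Z0 = {q4, q5}, keep only states in Sat with every successor in Z. Already a fixed point.
Sat(AG (AX (~wait & safe))) = {q4, q5}
|Sat(AG (AX (~wait & safe)))| = |{q4, q5}| = 2.

2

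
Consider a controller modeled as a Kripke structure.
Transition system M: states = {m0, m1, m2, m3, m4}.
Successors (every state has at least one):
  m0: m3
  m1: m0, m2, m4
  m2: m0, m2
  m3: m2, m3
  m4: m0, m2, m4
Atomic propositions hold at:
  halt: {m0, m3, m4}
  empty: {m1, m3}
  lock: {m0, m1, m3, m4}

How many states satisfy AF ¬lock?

1

Sat(¬lock) = {m2}
AF ¬lock: least fixpoint, start Z0 = {m2}, add states with every successor in Z. Already a fixed point.
Sat(AF ¬lock) = {m2}
|Sat(AF ¬lock)| = |{m2}| = 1.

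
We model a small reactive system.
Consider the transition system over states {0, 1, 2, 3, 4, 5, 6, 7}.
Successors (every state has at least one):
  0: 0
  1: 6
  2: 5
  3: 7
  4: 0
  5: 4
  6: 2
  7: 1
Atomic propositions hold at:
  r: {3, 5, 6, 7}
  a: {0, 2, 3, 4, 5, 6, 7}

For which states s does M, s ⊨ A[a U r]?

A[a U r]: least fixpoint, start Z0 = Sat(r) = {3, 5, 6, 7}, add states in Sat(a) with every successor in Z. Z1 = {2, 3, 5, 6, 7}; fixed.
Sat(A[a U r]) = {2, 3, 5, 6, 7}

{2, 3, 5, 6, 7}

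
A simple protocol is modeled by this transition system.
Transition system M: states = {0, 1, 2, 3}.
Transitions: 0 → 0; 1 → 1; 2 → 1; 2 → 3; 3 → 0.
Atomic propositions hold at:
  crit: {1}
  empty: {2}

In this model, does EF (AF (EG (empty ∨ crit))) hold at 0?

Sat(empty ∨ crit) = {1, 2}
EG (empty ∨ crit): greatest fixpoint, start Z0 = {1, 2}, keep only states in Sat with some successor in Z. Already a fixed point.
Sat(EG (empty ∨ crit)) = {1, 2}
AF (EG (empty ∨ crit)): least fixpoint, start Z0 = {1, 2}, add states with every successor in Z. Already a fixed point.
Sat(AF (EG (empty ∨ crit))) = {1, 2}
EF (AF (EG (empty ∨ crit))): least fixpoint, start Z0 = {1, 2}, add states with some successor in Z. Already a fixed point.
Sat(EF (AF (EG (empty ∨ crit)))) = {1, 2}
0 ∉ Sat(EF (AF (EG (empty ∨ crit)))) = {1, 2}, so the formula does not hold at 0.

No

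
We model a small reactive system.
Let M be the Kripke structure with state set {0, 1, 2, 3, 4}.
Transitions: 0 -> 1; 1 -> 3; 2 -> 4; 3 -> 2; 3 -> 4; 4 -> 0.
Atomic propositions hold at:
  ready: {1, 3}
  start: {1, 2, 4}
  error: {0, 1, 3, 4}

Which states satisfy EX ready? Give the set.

{0, 1}

Sat(EX ready) = {s : some successor in {1, 3}} = {0, 1}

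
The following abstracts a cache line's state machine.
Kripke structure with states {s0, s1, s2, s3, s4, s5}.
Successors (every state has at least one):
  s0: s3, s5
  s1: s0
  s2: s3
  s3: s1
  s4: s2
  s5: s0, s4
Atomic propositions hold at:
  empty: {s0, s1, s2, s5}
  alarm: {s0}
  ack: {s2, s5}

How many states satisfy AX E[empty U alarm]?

E[empty U alarm]: least fixpoint, start Z0 = Sat(alarm) = {s0}, add states in Sat(empty) with some successor in Z. Z1 = {s0, s1, s5}; fixed.
Sat(E[empty U alarm]) = {s0, s1, s5}
Sat(AX E[empty U alarm]) = {s : every successor in {s0, s1, s5}} = {s1, s3}
|Sat(AX E[empty U alarm])| = |{s1, s3}| = 2.

2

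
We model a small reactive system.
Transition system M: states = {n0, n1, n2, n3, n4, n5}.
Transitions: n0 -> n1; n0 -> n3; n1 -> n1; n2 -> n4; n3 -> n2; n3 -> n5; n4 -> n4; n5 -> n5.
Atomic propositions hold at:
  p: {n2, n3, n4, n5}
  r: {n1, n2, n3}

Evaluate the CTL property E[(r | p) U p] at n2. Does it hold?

Sat(r | p) = {n1, n2, n3, n4, n5}
E[(r | p) U p]: least fixpoint, start Z0 = Sat(p) = {n2, n3, n4, n5}, add states in Sat(r | p) with some successor in Z. Already a fixed point.
Sat(E[(r | p) U p]) = {n2, n3, n4, n5}
n2 ∈ Sat(E[(r | p) U p]) = {n2, n3, n4, n5}, so the formula holds at n2.

Yes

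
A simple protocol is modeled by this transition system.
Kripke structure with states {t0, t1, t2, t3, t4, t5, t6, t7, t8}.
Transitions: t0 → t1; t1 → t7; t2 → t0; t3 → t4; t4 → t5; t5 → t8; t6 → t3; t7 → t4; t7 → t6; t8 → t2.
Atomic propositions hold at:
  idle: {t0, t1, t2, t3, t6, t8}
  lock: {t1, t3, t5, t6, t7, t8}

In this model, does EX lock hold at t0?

Yes

Sat(EX lock) = {s : some successor in {t1, t3, t5, t6, t7, t8}} = {t0, t1, t4, t5, t6, t7}
t0 ∈ Sat(EX lock) = {t0, t1, t4, t5, t6, t7}, so the formula holds at t0.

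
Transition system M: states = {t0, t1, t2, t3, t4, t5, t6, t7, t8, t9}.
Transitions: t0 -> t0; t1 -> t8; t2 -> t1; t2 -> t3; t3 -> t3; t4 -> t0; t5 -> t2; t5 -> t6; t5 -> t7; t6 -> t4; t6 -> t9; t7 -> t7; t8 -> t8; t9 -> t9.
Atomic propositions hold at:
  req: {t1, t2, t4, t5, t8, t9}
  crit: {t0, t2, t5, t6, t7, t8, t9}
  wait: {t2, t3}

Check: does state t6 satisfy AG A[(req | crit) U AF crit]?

Sat(req | crit) = {t0, t1, t2, t4, t5, t6, t7, t8, t9}
AF crit: least fixpoint, start Z0 = {t0, t2, t5, t6, t7, t8, t9}, add states with every successor in Z. Z1 = {t0, t1, t2, t4, t5, t6, t7, t8, t9}; fixed.
Sat(AF crit) = {t0, t1, t2, t4, t5, t6, t7, t8, t9}
A[(req | crit) U AF crit]: least fixpoint, start Z0 = Sat(AF crit) = {t0, t1, t2, t4, t5, t6, t7, t8, t9}, add states in Sat(req | crit) with every successor in Z. Already a fixed point.
Sat(A[(req | crit) U AF crit]) = {t0, t1, t2, t4, t5, t6, t7, t8, t9}
AG A[(req | crit) U AF crit]: greatest fixpoint, start Z0 = {t0, t1, t2, t4, t5, t6, t7, t8, t9}, keep only states in Sat with every successor in Z. Z1 = {t0, t1, t4, t5, t6, t7, t8, t9}; Z2 = {t0, t1, t4, t6, t7, t8, t9}; fixed.
Sat(AG A[(req | crit) U AF crit]) = {t0, t1, t4, t6, t7, t8, t9}
t6 ∈ Sat(AG A[(req | crit) U AF crit]) = {t0, t1, t4, t6, t7, t8, t9}, so the formula holds at t6.

Yes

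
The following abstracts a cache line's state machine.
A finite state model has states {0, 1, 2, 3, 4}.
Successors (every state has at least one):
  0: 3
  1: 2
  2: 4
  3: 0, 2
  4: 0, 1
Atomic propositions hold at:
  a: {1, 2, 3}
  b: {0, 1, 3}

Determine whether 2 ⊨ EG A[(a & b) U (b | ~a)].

Sat(a & b) = {1, 3}
Sat(~a) = {0, 4}
Sat(b | ~a) = {0, 1, 3, 4}
A[(a & b) U (b | ~a)]: least fixpoint, start Z0 = Sat((b | ~a)) = {0, 1, 3, 4}, add states in Sat(a & b) with every successor in Z. Already a fixed point.
Sat(A[(a & b) U (b | ~a)]) = {0, 1, 3, 4}
EG A[(a & b) U (b | ~a)]: greatest fixpoint, start Z0 = {0, 1, 3, 4}, keep only states in Sat with some successor in Z. Z1 = {0, 3, 4}; fixed.
Sat(EG A[(a & b) U (b | ~a)]) = {0, 3, 4}
2 ∉ Sat(EG A[(a & b) U (b | ~a)]) = {0, 3, 4}, so the formula does not hold at 2.

No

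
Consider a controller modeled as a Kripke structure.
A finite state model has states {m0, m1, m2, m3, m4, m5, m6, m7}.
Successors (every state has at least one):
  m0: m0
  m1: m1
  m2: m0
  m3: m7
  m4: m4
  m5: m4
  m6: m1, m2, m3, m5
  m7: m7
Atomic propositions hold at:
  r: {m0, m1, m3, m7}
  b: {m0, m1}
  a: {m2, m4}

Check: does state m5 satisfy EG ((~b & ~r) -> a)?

No

Sat(~b) = {m2, m3, m4, m5, m6, m7}
Sat(~r) = {m2, m4, m5, m6}
Sat(~b & ~r) = {m2, m4, m5, m6}
Sat((~b & ~r) -> a) = {m0, m1, m2, m3, m4, m7}
EG ((~b & ~r) -> a): greatest fixpoint, start Z0 = {m0, m1, m2, m3, m4, m7}, keep only states in Sat with some successor in Z. Already a fixed point.
Sat(EG ((~b & ~r) -> a)) = {m0, m1, m2, m3, m4, m7}
m5 ∉ Sat(EG ((~b & ~r) -> a)) = {m0, m1, m2, m3, m4, m7}, so the formula does not hold at m5.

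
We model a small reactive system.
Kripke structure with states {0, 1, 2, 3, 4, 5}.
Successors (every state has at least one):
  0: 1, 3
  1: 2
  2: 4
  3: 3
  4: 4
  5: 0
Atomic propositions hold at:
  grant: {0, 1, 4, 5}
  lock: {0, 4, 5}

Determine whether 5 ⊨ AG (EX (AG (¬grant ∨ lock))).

Sat(¬grant) = {2, 3}
Sat(¬grant ∨ lock) = {0, 2, 3, 4, 5}
AG (¬grant ∨ lock): greatest fixpoint, start Z0 = {0, 2, 3, 4, 5}, keep only states in Sat with every successor in Z. Z1 = {2, 3, 4, 5}; Z2 = {2, 3, 4}; fixed.
Sat(AG (¬grant ∨ lock)) = {2, 3, 4}
Sat(EX (AG (¬grant ∨ lock))) = {s : some successor in {2, 3, 4}} = {0, 1, 2, 3, 4}
AG (EX (AG (¬grant ∨ lock))): greatest fixpoint, start Z0 = {0, 1, 2, 3, 4}, keep only states in Sat with every successor in Z. Already a fixed point.
Sat(AG (EX (AG (¬grant ∨ lock)))) = {0, 1, 2, 3, 4}
5 ∉ Sat(AG (EX (AG (¬grant ∨ lock)))) = {0, 1, 2, 3, 4}, so the formula does not hold at 5.

No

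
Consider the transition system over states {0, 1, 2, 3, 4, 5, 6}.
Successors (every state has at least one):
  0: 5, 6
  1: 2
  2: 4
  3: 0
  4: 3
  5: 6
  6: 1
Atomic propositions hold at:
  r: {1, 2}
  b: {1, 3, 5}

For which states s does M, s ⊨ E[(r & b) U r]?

Sat(r & b) = {1}
E[(r & b) U r]: least fixpoint, start Z0 = Sat(r) = {1, 2}, add states in Sat(r & b) with some successor in Z. Already a fixed point.
Sat(E[(r & b) U r]) = {1, 2}

{1, 2}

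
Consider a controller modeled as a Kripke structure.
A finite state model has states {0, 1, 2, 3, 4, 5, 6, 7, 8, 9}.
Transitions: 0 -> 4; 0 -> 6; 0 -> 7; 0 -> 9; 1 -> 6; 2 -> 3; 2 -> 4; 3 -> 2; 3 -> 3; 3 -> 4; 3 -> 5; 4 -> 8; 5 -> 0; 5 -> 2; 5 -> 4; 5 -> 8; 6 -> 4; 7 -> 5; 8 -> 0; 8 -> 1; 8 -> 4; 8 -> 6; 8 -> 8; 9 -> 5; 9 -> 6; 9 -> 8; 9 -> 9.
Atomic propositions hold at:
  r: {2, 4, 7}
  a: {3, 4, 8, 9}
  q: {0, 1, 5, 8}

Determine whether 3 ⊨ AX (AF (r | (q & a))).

Sat(q & a) = {8}
Sat(r | (q & a)) = {2, 4, 7, 8}
AF (r | (q & a)): least fixpoint, start Z0 = {2, 4, 7, 8}, add states with every successor in Z. Z1 = {2, 4, 6, 7, 8}; Z2 = {1, 2, 4, 6, 7, 8}; fixed.
Sat(AF (r | (q & a))) = {1, 2, 4, 6, 7, 8}
Sat(AX (AF (r | (q & a)))) = {s : every successor in {1, 2, 4, 6, 7, 8}} = {1, 4, 6}
3 ∉ Sat(AX (AF (r | (q & a)))) = {1, 4, 6}, so the formula does not hold at 3.

No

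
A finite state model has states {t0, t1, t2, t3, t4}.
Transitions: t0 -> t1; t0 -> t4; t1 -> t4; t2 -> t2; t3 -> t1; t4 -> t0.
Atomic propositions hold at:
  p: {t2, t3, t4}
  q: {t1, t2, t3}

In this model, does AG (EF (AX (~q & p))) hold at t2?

Sat(~q) = {t0, t4}
Sat(~q & p) = {t4}
Sat(AX (~q & p)) = {s : every successor in {t4}} = {t1}
EF (AX (~q & p)): least fixpoint, start Z0 = {t1}, add states with some successor in Z. Z1 = {t0, t1, t3}; Z2 = {t0, t1, t3, t4}; fixed.
Sat(EF (AX (~q & p))) = {t0, t1, t3, t4}
AG (EF (AX (~q & p))): greatest fixpoint, start Z0 = {t0, t1, t3, t4}, keep only states in Sat with every successor in Z. Already a fixed point.
Sat(AG (EF (AX (~q & p)))) = {t0, t1, t3, t4}
t2 ∉ Sat(AG (EF (AX (~q & p)))) = {t0, t1, t3, t4}, so the formula does not hold at t2.

No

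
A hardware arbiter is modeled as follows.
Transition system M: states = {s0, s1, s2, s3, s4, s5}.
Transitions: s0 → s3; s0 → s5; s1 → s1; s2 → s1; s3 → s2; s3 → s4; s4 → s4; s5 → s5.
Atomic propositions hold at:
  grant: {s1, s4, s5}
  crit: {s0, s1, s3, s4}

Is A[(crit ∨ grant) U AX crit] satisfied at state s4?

Yes

Sat(crit ∨ grant) = {s0, s1, s3, s4, s5}
Sat(AX crit) = {s : every successor in {s0, s1, s3, s4}} = {s1, s2, s4}
A[(crit ∨ grant) U AX crit]: least fixpoint, start Z0 = Sat(AX crit) = {s1, s2, s4}, add states in Sat(crit ∨ grant) with every successor in Z. Z1 = {s1, s2, s3, s4}; fixed.
Sat(A[(crit ∨ grant) U AX crit]) = {s1, s2, s3, s4}
s4 ∈ Sat(A[(crit ∨ grant) U AX crit]) = {s1, s2, s3, s4}, so the formula holds at s4.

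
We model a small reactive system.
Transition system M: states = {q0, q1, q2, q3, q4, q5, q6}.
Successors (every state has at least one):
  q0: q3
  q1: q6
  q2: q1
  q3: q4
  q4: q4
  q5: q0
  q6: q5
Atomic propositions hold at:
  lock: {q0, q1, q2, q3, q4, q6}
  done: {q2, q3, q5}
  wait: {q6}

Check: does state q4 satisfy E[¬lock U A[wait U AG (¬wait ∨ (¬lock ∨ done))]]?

Yes

Sat(¬lock) = {q5}
Sat(¬wait) = {q0, q1, q2, q3, q4, q5}
Sat(¬lock ∨ done) = {q2, q3, q5}
Sat(¬wait ∨ (¬lock ∨ done)) = {q0, q1, q2, q3, q4, q5}
AG (¬wait ∨ (¬lock ∨ done)): greatest fixpoint, start Z0 = {q0, q1, q2, q3, q4, q5}, keep only states in Sat with every successor in Z. Z1 = {q0, q2, q3, q4, q5}; Z2 = {q0, q3, q4, q5}; fixed.
Sat(AG (¬wait ∨ (¬lock ∨ done))) = {q0, q3, q4, q5}
A[wait U AG (¬wait ∨ (¬lock ∨ done))]: least fixpoint, start Z0 = Sat(AG (¬wait ∨ (¬lock ∨ done))) = {q0, q3, q4, q5}, add states in Sat(wait) with every successor in Z. Z1 = {q0, q3, q4, q5, q6}; fixed.
Sat(A[wait U AG (¬wait ∨ (¬lock ∨ done))]) = {q0, q3, q4, q5, q6}
E[¬lock U A[wait U AG (¬wait ∨ (¬lock ∨ done))]]: least fixpoint, start Z0 = Sat(A[wait U AG (¬wait ∨ (¬lock ∨ done))]) = {q0, q3, q4, q5, q6}, add states in Sat(¬lock) with some successor in Z. Already a fixed point.
Sat(E[¬lock U A[wait U AG (¬wait ∨ (¬lock ∨ done))]]) = {q0, q3, q4, q5, q6}
q4 ∈ Sat(E[¬lock U A[wait U AG (¬wait ∨ (¬lock ∨ done))]]) = {q0, q3, q4, q5, q6}, so the formula holds at q4.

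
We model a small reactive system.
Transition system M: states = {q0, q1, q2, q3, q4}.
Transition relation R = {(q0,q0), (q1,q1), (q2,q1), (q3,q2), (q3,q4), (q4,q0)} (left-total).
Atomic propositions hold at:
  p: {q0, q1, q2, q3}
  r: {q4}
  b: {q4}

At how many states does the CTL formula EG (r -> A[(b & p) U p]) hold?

Sat(b & p) = ∅
A[(b & p) U p]: least fixpoint, start Z0 = Sat(p) = {q0, q1, q2, q3}, add states in Sat(b & p) with every successor in Z. Already a fixed point.
Sat(A[(b & p) U p]) = {q0, q1, q2, q3}
Sat(r -> A[(b & p) U p]) = {q0, q1, q2, q3}
EG (r -> A[(b & p) U p]): greatest fixpoint, start Z0 = {q0, q1, q2, q3}, keep only states in Sat with some successor in Z. Already a fixed point.
Sat(EG (r -> A[(b & p) U p])) = {q0, q1, q2, q3}
|Sat(EG (r -> A[(b & p) U p]))| = |{q0, q1, q2, q3}| = 4.

4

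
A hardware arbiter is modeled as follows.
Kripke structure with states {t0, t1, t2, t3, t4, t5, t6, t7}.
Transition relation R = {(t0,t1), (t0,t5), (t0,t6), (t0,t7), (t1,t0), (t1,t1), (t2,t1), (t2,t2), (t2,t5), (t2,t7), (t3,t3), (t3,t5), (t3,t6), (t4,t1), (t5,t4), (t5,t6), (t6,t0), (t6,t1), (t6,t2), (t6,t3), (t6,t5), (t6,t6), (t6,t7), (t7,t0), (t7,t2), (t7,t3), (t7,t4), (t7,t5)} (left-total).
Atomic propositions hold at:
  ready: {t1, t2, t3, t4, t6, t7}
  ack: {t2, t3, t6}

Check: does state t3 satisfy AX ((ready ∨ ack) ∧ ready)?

Sat(ready ∨ ack) = {t1, t2, t3, t4, t6, t7}
Sat((ready ∨ ack) ∧ ready) = {t1, t2, t3, t4, t6, t7}
Sat(AX ((ready ∨ ack) ∧ ready)) = {s : every successor in {t1, t2, t3, t4, t6, t7}} = {t4, t5}
t3 ∉ Sat(AX ((ready ∨ ack) ∧ ready)) = {t4, t5}, so the formula does not hold at t3.

No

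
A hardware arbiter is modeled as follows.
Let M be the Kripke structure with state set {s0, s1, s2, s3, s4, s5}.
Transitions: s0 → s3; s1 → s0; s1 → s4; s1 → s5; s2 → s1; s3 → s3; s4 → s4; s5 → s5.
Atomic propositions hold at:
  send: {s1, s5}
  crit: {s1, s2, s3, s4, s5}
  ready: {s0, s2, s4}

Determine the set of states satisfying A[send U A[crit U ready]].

A[crit U ready]: least fixpoint, start Z0 = Sat(ready) = {s0, s2, s4}, add states in Sat(crit) with every successor in Z. Already a fixed point.
Sat(A[crit U ready]) = {s0, s2, s4}
A[send U A[crit U ready]]: least fixpoint, start Z0 = Sat(A[crit U ready]) = {s0, s2, s4}, add states in Sat(send) with every successor in Z. Already a fixed point.
Sat(A[send U A[crit U ready]]) = {s0, s2, s4}

{s0, s2, s4}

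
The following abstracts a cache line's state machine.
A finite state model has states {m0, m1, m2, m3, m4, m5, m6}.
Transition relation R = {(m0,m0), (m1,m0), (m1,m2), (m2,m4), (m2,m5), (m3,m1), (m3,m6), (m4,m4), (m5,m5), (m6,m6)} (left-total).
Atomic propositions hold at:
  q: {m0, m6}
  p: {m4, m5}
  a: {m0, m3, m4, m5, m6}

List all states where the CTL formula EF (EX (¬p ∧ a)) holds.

Sat(¬p) = {m0, m1, m2, m3, m6}
Sat(¬p ∧ a) = {m0, m3, m6}
Sat(EX (¬p ∧ a)) = {s : some successor in {m0, m3, m6}} = {m0, m1, m3, m6}
EF (EX (¬p ∧ a)): least fixpoint, start Z0 = {m0, m1, m3, m6}, add states with some successor in Z. Already a fixed point.
Sat(EF (EX (¬p ∧ a))) = {m0, m1, m3, m6}

{m0, m1, m3, m6}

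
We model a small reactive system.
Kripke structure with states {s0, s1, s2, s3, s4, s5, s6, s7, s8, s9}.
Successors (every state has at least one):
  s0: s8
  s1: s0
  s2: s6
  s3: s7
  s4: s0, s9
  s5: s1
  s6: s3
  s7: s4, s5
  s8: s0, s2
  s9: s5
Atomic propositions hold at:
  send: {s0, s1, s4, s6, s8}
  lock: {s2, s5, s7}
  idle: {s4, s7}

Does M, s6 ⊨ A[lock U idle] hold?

No

A[lock U idle]: least fixpoint, start Z0 = Sat(idle) = {s4, s7}, add states in Sat(lock) with every successor in Z. Already a fixed point.
Sat(A[lock U idle]) = {s4, s7}
s6 ∉ Sat(A[lock U idle]) = {s4, s7}, so the formula does not hold at s6.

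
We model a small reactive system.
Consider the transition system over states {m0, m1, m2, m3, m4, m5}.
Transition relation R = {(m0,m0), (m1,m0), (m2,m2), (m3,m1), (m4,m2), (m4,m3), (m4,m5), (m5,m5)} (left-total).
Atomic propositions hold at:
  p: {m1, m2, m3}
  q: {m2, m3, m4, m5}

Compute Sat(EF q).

{m2, m3, m4, m5}

EF q: least fixpoint, start Z0 = {m2, m3, m4, m5}, add states with some successor in Z. Already a fixed point.
Sat(EF q) = {m2, m3, m4, m5}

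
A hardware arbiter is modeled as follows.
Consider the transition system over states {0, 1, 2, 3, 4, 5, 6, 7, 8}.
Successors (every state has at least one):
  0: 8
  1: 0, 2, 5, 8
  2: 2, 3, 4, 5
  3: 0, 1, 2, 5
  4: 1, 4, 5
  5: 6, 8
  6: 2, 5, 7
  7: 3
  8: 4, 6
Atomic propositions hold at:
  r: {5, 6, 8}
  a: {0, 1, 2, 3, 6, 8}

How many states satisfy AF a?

AF a: least fixpoint, start Z0 = {0, 1, 2, 3, 6, 8}, add states with every successor in Z. Z1 = {0, 1, 2, 3, 5, 6, 7, 8}; fixed.
Sat(AF a) = {0, 1, 2, 3, 5, 6, 7, 8}
|Sat(AF a)| = |{0, 1, 2, 3, 5, 6, 7, 8}| = 8.

8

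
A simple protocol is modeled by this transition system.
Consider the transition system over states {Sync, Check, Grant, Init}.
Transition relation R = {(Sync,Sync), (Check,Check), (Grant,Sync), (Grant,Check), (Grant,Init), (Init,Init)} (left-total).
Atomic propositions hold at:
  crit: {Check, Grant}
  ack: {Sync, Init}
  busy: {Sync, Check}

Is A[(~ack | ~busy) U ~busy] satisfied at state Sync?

No

Sat(~ack) = {Check, Grant}
Sat(~busy) = {Grant, Init}
Sat(~ack | ~busy) = {Check, Grant, Init}
A[(~ack | ~busy) U ~busy]: least fixpoint, start Z0 = Sat(~busy) = {Grant, Init}, add states in Sat(~ack | ~busy) with every successor in Z. Already a fixed point.
Sat(A[(~ack | ~busy) U ~busy]) = {Grant, Init}
Sync ∉ Sat(A[(~ack | ~busy) U ~busy]) = {Grant, Init}, so the formula does not hold at Sync.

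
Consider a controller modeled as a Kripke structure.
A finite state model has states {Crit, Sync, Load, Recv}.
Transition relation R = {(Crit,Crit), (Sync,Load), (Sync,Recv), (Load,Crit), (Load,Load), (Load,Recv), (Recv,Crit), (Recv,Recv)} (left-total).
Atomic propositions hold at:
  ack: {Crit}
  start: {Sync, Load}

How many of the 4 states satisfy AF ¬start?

2

Sat(¬start) = {Crit, Recv}
AF ¬start: least fixpoint, start Z0 = {Crit, Recv}, add states with every successor in Z. Already a fixed point.
Sat(AF ¬start) = {Crit, Recv}
|Sat(AF ¬start)| = |{Crit, Recv}| = 2.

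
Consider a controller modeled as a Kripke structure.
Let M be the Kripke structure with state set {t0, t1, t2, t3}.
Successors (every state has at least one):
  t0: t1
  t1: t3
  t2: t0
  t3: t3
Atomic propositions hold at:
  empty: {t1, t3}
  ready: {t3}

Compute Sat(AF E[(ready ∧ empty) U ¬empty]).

{t0, t2}

Sat(ready ∧ empty) = {t3}
Sat(¬empty) = {t0, t2}
E[(ready ∧ empty) U ¬empty]: least fixpoint, start Z0 = Sat(¬empty) = {t0, t2}, add states in Sat(ready ∧ empty) with some successor in Z. Already a fixed point.
Sat(E[(ready ∧ empty) U ¬empty]) = {t0, t2}
AF E[(ready ∧ empty) U ¬empty]: least fixpoint, start Z0 = {t0, t2}, add states with every successor in Z. Already a fixed point.
Sat(AF E[(ready ∧ empty) U ¬empty]) = {t0, t2}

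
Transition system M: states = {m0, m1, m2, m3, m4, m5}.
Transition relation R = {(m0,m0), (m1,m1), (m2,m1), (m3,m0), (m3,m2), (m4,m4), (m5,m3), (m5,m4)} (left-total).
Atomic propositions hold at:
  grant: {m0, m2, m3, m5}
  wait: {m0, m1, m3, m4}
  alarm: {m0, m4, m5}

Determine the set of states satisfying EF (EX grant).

{m0, m3, m5}

Sat(EX grant) = {s : some successor in {m0, m2, m3, m5}} = {m0, m3, m5}
EF (EX grant): least fixpoint, start Z0 = {m0, m3, m5}, add states with some successor in Z. Already a fixed point.
Sat(EF (EX grant)) = {m0, m3, m5}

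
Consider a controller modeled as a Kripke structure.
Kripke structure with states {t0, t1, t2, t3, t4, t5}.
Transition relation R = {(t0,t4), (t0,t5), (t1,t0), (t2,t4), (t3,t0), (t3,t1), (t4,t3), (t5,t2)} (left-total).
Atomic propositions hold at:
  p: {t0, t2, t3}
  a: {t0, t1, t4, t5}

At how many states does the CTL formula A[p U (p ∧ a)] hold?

1

Sat(p ∧ a) = {t0}
A[p U (p ∧ a)]: least fixpoint, start Z0 = Sat((p ∧ a)) = {t0}, add states in Sat(p) with every successor in Z. Already a fixed point.
Sat(A[p U (p ∧ a)]) = {t0}
|Sat(A[p U (p ∧ a)])| = |{t0}| = 1.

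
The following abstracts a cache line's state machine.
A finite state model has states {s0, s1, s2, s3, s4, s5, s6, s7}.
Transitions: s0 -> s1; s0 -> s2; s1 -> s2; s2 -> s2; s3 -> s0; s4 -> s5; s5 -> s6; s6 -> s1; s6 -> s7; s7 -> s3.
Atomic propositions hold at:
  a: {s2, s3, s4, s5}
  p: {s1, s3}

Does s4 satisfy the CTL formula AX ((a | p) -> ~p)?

Sat(a | p) = {s1, s2, s3, s4, s5}
Sat(~p) = {s0, s2, s4, s5, s6, s7}
Sat((a | p) -> ~p) = {s0, s2, s4, s5, s6, s7}
Sat(AX ((a | p) -> ~p)) = {s : every successor in {s0, s2, s4, s5, s6, s7}} = {s1, s2, s3, s4, s5}
s4 ∈ Sat(AX ((a | p) -> ~p)) = {s1, s2, s3, s4, s5}, so the formula holds at s4.

Yes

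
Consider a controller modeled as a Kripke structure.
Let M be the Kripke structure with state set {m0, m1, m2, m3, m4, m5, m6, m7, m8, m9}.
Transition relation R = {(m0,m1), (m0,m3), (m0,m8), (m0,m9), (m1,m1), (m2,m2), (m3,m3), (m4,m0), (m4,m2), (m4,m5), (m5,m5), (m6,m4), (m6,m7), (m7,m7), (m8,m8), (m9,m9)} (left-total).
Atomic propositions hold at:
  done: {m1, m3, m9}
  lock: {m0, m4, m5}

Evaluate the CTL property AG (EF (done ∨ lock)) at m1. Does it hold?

Sat(done ∨ lock) = {m0, m1, m3, m4, m5, m9}
EF (done ∨ lock): least fixpoint, start Z0 = {m0, m1, m3, m4, m5, m9}, add states with some successor in Z. Z1 = {m0, m1, m3, m4, m5, m6, m9}; fixed.
Sat(EF (done ∨ lock)) = {m0, m1, m3, m4, m5, m6, m9}
AG (EF (done ∨ lock)): greatest fixpoint, start Z0 = {m0, m1, m3, m4, m5, m6, m9}, keep only states in Sat with every successor in Z. Z1 = {m1, m3, m5, m9}; fixed.
Sat(AG (EF (done ∨ lock))) = {m1, m3, m5, m9}
m1 ∈ Sat(AG (EF (done ∨ lock))) = {m1, m3, m5, m9}, so the formula holds at m1.

Yes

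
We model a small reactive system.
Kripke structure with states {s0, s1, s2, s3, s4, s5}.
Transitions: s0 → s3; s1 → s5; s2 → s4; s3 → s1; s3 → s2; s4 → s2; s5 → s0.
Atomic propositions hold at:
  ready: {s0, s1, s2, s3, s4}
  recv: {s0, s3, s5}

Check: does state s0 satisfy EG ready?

Yes

EG ready: greatest fixpoint, start Z0 = {s0, s1, s2, s3, s4}, keep only states in Sat with some successor in Z. Z1 = {s0, s2, s3, s4}; fixed.
Sat(EG ready) = {s0, s2, s3, s4}
s0 ∈ Sat(EG ready) = {s0, s2, s3, s4}, so the formula holds at s0.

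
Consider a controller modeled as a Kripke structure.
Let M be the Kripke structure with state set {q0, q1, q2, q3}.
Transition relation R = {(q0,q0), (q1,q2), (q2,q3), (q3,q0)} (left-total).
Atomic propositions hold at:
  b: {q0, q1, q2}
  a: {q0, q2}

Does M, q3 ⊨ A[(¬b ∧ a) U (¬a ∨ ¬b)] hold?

Yes

Sat(¬b) = {q3}
Sat(¬b ∧ a) = ∅
Sat(¬a) = {q1, q3}
Sat(¬a ∨ ¬b) = {q1, q3}
A[(¬b ∧ a) U (¬a ∨ ¬b)]: least fixpoint, start Z0 = Sat((¬a ∨ ¬b)) = {q1, q3}, add states in Sat(¬b ∧ a) with every successor in Z. Already a fixed point.
Sat(A[(¬b ∧ a) U (¬a ∨ ¬b)]) = {q1, q3}
q3 ∈ Sat(A[(¬b ∧ a) U (¬a ∨ ¬b)]) = {q1, q3}, so the formula holds at q3.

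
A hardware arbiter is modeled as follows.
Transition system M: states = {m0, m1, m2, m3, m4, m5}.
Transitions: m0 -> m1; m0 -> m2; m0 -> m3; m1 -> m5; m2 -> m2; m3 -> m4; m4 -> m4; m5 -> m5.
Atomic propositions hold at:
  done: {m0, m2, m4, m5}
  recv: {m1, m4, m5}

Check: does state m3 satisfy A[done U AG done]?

AG done: greatest fixpoint, start Z0 = {m0, m2, m4, m5}, keep only states in Sat with every successor in Z. Z1 = {m2, m4, m5}; fixed.
Sat(AG done) = {m2, m4, m5}
A[done U AG done]: least fixpoint, start Z0 = Sat(AG done) = {m2, m4, m5}, add states in Sat(done) with every successor in Z. Already a fixed point.
Sat(A[done U AG done]) = {m2, m4, m5}
m3 ∉ Sat(A[done U AG done]) = {m2, m4, m5}, so the formula does not hold at m3.

No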